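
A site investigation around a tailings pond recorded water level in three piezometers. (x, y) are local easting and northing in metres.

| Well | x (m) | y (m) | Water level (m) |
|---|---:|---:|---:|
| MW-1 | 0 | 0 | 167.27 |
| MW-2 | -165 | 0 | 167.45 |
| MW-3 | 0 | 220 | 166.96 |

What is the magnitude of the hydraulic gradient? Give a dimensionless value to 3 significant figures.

∂h/∂x = (167.45 − 167.27) / (-165 − 0) = -0.001091
∂h/∂y = (166.96 − 167.27) / (220 − 0) = -0.001409
|∇h| = √(-0.001091² + -0.001409²) = 0.001782

0.00178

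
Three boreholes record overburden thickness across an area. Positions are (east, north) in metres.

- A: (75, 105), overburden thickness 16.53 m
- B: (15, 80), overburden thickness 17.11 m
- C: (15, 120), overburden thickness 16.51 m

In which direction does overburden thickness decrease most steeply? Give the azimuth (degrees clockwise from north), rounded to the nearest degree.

With d = a·x + b·y + c and A as origin, the differences give:
  (-60)·a + (-25)·b = +0.58
  (-60)·a + 15·b = -0.02
Eliminate b (×15 and ×(-25), subtract): -2400·a = 8.200 → a = ∂d/∂x = -0.003417
Back-substitute: b = ∂d/∂y = -0.01500.
Steepest decrease is along −∇f: components (+0.003417 E, +0.01500 N).
Azimuth = atan2(+0.003417, +0.01500) = 12.8° ≈ 013°.

013°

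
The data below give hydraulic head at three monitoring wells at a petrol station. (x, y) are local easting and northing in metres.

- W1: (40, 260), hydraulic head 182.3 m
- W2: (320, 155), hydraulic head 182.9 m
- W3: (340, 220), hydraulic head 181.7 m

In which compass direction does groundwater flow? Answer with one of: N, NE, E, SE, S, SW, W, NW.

With h = a·x + b·y + c and W1 as origin, the differences give:
  280·a + (-105)·b = +0.6
  300·a + (-40)·b = -0.6
Eliminate b (×(-40) and ×(-105), subtract): 20300·a = -87.00 → a = ∂h/∂x = -0.004286
Back-substitute: b = ∂h/∂y = -0.01714.
Flow = −∇h = (+0.004286 east, +0.01714 north), which points north.

N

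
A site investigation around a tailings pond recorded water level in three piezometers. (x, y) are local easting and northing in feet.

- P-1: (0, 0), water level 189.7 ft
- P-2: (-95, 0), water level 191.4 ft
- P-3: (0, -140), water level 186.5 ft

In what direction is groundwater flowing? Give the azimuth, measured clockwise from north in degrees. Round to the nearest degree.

∂h/∂x = (191.4 − 189.7) / (-95 − 0) = -0.01789
∂h/∂y = (186.5 − 189.7) / (-140 − 0) = +0.02286
Flow direction (−∇h) has components (+0.01789 E, -0.02286 N).
Azimuth = atan2(E, N) = atan2(+0.01789, -0.02286) = 141.9° ≈ 142°.

142°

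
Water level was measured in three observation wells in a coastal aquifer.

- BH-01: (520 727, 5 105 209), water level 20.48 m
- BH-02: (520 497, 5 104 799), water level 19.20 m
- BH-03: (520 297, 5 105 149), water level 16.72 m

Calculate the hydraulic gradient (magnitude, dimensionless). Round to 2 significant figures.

Differences from BH-01: to BH-02 (Δx, Δy, Δh) = (-230, -410, -1.28); to BH-03 = (-430, -60, -3.76).
Determinant of the coordinate differences = (-230)·(-60) − (-430)·(-410) = -162500.
∂h/∂x = [(-1.28)·(-60) − (-3.76)·(-410)] / -162500 = +0.009014
∂h/∂y = [(-230)·(-3.76) − (-430)·(-1.28)] / -162500 = -0.001935
|∇h| = √(0.009014² + -0.001935²) = 0.009219

0.0092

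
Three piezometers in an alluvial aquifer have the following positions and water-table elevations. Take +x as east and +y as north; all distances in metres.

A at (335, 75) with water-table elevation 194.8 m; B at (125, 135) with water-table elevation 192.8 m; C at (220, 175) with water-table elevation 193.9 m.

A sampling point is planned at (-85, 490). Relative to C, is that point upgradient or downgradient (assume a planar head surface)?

downgradient

Taking A as reference: B−A = (-210, 60, -2.0); C−A = (-115, 100, -0.9).
Solve a·Δx + b·Δy = Δh: det = (-210)·100 − (-115)·60 = -14100.
∂h/∂x = [(-2.0)·100 − (-0.9)·60] / -14100 = +0.01035
∂h/∂y = [(-210)·(-0.9) − (-115)·(-2.0)] / -14100 = +0.002908
Head at (-85, 490) = 194.8 + (+0.01035)·(-420) + (+0.002908)·(415) = 191.66 m.
That is lower than the 193.9 m at C, so the point is downgradient.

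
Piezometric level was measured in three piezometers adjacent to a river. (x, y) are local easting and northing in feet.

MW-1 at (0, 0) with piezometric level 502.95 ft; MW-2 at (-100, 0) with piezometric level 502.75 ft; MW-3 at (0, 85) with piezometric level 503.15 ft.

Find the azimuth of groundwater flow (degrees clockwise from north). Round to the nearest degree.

220°

∂h/∂x = (502.75 − 502.95) / (-100 − 0) = +0.002000
∂h/∂y = (503.15 − 502.95) / (85 − 0) = +0.002353
Flow direction (−∇h) has components (-0.002000 E, -0.002353 N).
Azimuth = atan2(E, N) = atan2(-0.002000, -0.002353) = 220.4° ≈ 220°.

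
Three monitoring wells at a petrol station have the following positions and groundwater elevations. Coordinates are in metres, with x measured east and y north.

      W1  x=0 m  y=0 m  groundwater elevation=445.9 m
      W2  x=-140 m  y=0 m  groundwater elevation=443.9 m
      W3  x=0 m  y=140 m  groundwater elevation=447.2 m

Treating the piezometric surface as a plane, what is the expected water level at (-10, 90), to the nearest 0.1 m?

∂h/∂x = (443.9 − 445.9) / (-140 − 0) = +0.01429
∂h/∂y = (447.2 − 445.9) / (140 − 0) = +0.009286
h(-10, 90) = 445.9 + (+0.01429)·(-10) + (+0.009286)·(90) = 445.9 -0.143 +0.836 = 446.593 m.

446.6 m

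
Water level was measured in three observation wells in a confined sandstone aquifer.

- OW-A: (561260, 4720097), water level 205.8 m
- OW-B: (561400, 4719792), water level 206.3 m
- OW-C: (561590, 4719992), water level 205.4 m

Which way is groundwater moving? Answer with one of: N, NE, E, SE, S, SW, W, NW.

NE

With h = a·x + b·y + c and OW-A as origin, the differences give:
  140·a + (-305)·b = +0.5
  330·a + (-105)·b = -0.4
Eliminate b (×(-105) and ×(-305), subtract): 85950·a = -174.50 → a = ∂h/∂x = -0.002030
Back-substitute: b = ∂h/∂y = -0.002571.
Flow = −∇h = (+0.002030 east, +0.002571 north), which points northeast.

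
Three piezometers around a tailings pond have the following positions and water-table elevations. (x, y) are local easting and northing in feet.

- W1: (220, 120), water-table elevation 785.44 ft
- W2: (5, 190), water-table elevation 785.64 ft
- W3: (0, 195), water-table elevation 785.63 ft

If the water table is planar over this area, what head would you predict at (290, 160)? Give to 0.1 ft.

Differences from W1: to W2 (Δx, Δy, Δh) = (-215, 70, +0.20); to W3 = (-220, 75, +0.19).
Determinant of the coordinate differences = (-215)·75 − (-220)·70 = -725.
∂h/∂x = [(+0.20)·75 − (+0.19)·70] / -725 = -0.002345
∂h/∂y = [(-215)·(+0.19) − (-220)·(+0.20)] / -725 = -0.004345
h(290, 160) = 785.44 + (-0.002345)·(70) + (-0.004345)·(40) = 785.44 -0.164 -0.174 = 785.102 ft.

785.1 ft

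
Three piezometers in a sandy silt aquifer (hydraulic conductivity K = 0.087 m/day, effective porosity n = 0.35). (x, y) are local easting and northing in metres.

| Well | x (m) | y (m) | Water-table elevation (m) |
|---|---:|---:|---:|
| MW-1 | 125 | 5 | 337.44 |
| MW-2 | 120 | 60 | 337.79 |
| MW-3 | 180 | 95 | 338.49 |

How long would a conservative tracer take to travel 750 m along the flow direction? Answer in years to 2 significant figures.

800 years

With h = a·x + b·y + c and MW-1 as origin, the differences give:
  (-5)·a + 55·b = +0.35
  55·a + 90·b = +1.05
Eliminate b (×90 and ×55, subtract): -3475·a = -26.250 → a = ∂h/∂x = +0.007554
Back-substitute: b = ∂h/∂y = +0.007050.
|∇h| = √(0.007554² + 0.007050²) = 0.01033
Seepage velocity v = K·i/n = 0.087 × 0.01033 / 0.35 = 0.002568 m/day.
t = 750 / 0.002568 = 2.921e+05 days = 800 years.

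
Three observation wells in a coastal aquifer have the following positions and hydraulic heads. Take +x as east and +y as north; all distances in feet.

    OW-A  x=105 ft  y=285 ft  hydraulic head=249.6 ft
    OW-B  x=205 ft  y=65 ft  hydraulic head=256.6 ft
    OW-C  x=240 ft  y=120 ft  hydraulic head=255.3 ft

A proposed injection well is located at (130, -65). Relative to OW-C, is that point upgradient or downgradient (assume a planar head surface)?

Taking OW-A as reference: OW-B−OW-A = (100, -220, +7.0); OW-C−OW-A = (135, -165, +5.7).
Solve a·Δx + b·Δy = Δh: det = 100·(-165) − 135·(-220) = 13200.
∂h/∂x = [(+7.0)·(-165) − (+5.7)·(-220)] / 13200 = +0.007500
∂h/∂y = [100·(+5.7) − 135·(+7.0)] / 13200 = -0.02841
Head at (130, -65) = 249.6 + (+0.007500)·(25) + (-0.02841)·(-350) = 259.73 ft.
That is higher than the 255.3 ft at OW-C, so the point is upgradient.

upgradient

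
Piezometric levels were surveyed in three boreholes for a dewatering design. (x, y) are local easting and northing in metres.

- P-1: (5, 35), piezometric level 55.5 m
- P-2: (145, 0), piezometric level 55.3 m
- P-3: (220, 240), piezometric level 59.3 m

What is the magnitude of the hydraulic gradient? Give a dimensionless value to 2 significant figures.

0.016

Differences from P-1: to P-2 (Δx, Δy, Δh) = (140, -35, -0.2); to P-3 = (215, 205, +3.8).
Solve a·Δx + b·Δy = Δh: det = 140·205 − 215·(-35) = 36225.
∂h/∂x = [(-0.2)·205 − (+3.8)·(-35)] / 36225 = +0.002540
∂h/∂y = [140·(+3.8) − 215·(-0.2)] / 36225 = +0.01587
|∇h| = √(0.002540² + 0.01587²) = 0.01607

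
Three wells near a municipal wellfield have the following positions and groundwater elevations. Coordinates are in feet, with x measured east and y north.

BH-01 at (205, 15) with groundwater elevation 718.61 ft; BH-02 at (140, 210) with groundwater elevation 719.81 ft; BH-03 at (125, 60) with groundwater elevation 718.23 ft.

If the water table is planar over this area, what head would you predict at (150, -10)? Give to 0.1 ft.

717.8 ft

With h = a·x + b·y + c and BH-01 as origin, the differences give:
  (-65)·a + 195·b = +1.20
  (-80)·a + 45·b = -0.38
Eliminate b (×45 and ×195, subtract): 12675·a = 128.100 → a = ∂h/∂x = +0.01011
Back-substitute: b = ∂h/∂y = +0.009523.
h(150, -10) = 718.61 + (+0.01011)·(-55) + (+0.009523)·(-25) = 718.61 -0.556 -0.238 = 717.816 ft.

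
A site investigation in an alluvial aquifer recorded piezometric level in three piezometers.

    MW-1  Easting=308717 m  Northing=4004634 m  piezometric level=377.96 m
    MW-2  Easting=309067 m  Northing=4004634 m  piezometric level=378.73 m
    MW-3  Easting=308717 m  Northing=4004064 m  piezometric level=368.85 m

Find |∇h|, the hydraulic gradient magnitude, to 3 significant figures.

0.0161

∂h/∂x = (378.73 − 377.96) / (309067 − 308717) = +0.002200
∂h/∂y = (368.85 − 377.96) / (4004064 − 4004634) = +0.01598
|∇h| = √(0.002200² + 0.01598²) = 0.01613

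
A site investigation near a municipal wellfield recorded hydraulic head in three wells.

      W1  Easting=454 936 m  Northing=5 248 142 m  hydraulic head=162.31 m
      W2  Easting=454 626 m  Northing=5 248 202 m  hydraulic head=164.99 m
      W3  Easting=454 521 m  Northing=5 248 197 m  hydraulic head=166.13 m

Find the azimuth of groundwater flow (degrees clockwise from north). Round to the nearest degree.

049°

With h = a·x + b·y + c and W1 as origin, the differences give:
  (-310)·a + 60·b = +2.68
  (-415)·a + 55·b = +3.82
Eliminate b (×55 and ×60, subtract): 7850·a = -81.800 → a = ∂h/∂x = -0.01042
Back-substitute: b = ∂h/∂y = -0.009172.
Flow direction (−∇h) has components (+0.01042 E, +0.009172 N).
Azimuth = atan2(E, N) = atan2(+0.01042, +0.009172) = 48.6° ≈ 049°.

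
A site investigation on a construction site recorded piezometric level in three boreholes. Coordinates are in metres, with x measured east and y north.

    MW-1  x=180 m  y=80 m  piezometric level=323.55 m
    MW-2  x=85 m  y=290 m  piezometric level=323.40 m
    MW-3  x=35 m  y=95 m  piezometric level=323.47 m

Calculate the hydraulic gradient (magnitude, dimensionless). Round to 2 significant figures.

Taking MW-1 as reference: MW-2−MW-1 = (-95, 210, -0.15); MW-3−MW-1 = (-145, 15, -0.08).
Solve a·Δx + b·Δy = Δh: det = (-95)·15 − (-145)·210 = 29025.
∂h/∂x = [(-0.15)·15 − (-0.08)·210] / 29025 = +0.0005013
∂h/∂y = [(-95)·(-0.08) − (-145)·(-0.15)] / 29025 = -0.0004875
|∇h| = √(0.0005013² + -0.0004875²) = 0.0006993

0.00070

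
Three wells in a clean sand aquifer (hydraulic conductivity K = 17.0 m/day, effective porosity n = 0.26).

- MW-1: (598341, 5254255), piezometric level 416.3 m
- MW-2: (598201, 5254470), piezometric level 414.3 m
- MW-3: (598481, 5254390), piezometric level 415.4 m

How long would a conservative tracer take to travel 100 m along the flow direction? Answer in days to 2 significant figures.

180 days

Differences from MW-1: to MW-2 (Δx, Δy, Δh) = (-140, 215, -2.0); to MW-3 = (140, 135, -0.9).
Determinant of the coordinate differences = (-140)·135 − 140·215 = -49000.
∂h/∂x = [(-2.0)·135 − (-0.9)·215] / -49000 = +0.001561
∂h/∂y = [(-140)·(-0.9) − 140·(-2.0)] / -49000 = -0.008286
|∇h| = √(0.001561² + -0.008286²) = 0.008432
Seepage velocity v = K·i/n = 17.0 × 0.008432 / 0.26 = 0.5513 m/day.
t = 100 / 0.5513 = 181.4 days.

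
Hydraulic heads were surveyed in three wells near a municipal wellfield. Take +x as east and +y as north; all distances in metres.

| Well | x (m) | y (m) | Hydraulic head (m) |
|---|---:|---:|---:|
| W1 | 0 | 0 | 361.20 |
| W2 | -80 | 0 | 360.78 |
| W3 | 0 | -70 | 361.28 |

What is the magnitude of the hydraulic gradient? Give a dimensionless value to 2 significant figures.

0.0054

∂h/∂x = (360.78 − 361.20) / (-80 − 0) = +0.005250
∂h/∂y = (361.28 − 361.20) / (-70 − 0) = -0.001143
|∇h| = √(0.005250² + -0.001143²) = 0.005373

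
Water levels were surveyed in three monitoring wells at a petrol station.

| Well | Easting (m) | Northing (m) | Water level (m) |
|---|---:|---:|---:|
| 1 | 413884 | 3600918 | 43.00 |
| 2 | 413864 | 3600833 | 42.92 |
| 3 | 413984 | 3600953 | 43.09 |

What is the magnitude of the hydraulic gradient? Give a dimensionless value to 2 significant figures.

0.0010

Taking 1 as reference: 2−1 = (-20, -85, -0.08); 3−1 = (100, 35, +0.09).
Solve a·Δx + b·Δy = Δh: det = (-20)·35 − 100·(-85) = 7800.
∂h/∂x = [(-0.08)·35 − (+0.09)·(-85)] / 7800 = +0.0006218
∂h/∂y = [(-20)·(+0.09) − 100·(-0.08)] / 7800 = +0.0007949
|∇h| = √(0.0006218² + 0.0007949²) = 0.001009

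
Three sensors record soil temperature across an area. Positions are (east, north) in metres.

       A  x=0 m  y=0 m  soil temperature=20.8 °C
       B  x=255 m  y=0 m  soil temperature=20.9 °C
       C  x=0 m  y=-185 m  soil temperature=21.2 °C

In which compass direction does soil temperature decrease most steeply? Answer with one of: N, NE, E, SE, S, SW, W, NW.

N

∂T/∂x = (20.9 − 20.8) / (255 − 0) = +0.0003922
∂T/∂y = (21.2 − 20.8) / (-185 − 0) = -0.002162
Steepest decrease is along −∇f = (-0.0003922 E, +0.002162 N) → north.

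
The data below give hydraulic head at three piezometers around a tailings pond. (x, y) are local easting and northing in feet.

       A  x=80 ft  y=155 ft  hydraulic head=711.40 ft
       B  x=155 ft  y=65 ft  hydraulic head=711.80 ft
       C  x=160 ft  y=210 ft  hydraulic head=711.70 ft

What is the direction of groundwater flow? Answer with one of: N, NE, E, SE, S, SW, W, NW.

W

With h = a·x + b·y + c and A as origin, the differences give:
  75·a + (-90)·b = +0.40
  80·a + 55·b = +0.30
Eliminate b (×55 and ×(-90), subtract): 11325·a = 49.000 → a = ∂h/∂x = +0.004327
Back-substitute: b = ∂h/∂y = -0.0008389.
Flow = −∇h = (-0.004327 east, +0.0008389 north), which points west.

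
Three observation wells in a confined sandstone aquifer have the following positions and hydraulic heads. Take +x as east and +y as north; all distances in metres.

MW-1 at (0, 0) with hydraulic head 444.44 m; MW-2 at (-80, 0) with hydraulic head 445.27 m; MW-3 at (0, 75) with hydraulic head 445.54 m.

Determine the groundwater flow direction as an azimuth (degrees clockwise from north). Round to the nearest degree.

∂h/∂x = (445.27 − 444.44) / (-80 − 0) = -0.01037
∂h/∂y = (445.54 − 444.44) / (75 − 0) = +0.01467
Flow direction (−∇h) has components (+0.01037 E, -0.01467 N).
Azimuth = atan2(E, N) = atan2(+0.01037, -0.01467) = 144.7° ≈ 145°.

145°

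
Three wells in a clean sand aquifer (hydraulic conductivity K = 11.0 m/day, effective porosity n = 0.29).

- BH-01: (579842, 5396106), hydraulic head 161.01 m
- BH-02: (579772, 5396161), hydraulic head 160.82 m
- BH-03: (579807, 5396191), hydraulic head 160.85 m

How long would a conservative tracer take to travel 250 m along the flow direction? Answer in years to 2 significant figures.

8.4 years

Taking BH-01 as reference: BH-02−BH-01 = (-70, 55, -0.19); BH-03−BH-01 = (-35, 85, -0.16).
Solve a·Δx + b·Δy = Δh: det = (-70)·85 − (-35)·55 = -4025.
∂h/∂x = [(-0.19)·85 − (-0.16)·55] / -4025 = +0.001826
∂h/∂y = [(-70)·(-0.16) − (-35)·(-0.19)] / -4025 = -0.001130
|∇h| = √(0.001826² + -0.001130²) = 0.002147
Seepage velocity v = K·i/n = 11.0 × 0.002147 / 0.29 = 0.08144 m/day.
t = 250 / 0.08144 = 3070 days = 8.41 years.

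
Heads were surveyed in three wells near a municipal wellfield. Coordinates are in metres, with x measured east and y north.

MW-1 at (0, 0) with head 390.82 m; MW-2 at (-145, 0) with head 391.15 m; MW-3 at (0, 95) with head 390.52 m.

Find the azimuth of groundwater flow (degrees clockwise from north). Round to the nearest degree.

∂h/∂x = (391.15 − 390.82) / (-145 − 0) = -0.002276
∂h/∂y = (390.52 − 390.82) / (95 − 0) = -0.003158
Flow direction (−∇h) has components (+0.002276 E, +0.003158 N).
Azimuth = atan2(E, N) = atan2(+0.002276, +0.003158) = 35.8° ≈ 036°.

036°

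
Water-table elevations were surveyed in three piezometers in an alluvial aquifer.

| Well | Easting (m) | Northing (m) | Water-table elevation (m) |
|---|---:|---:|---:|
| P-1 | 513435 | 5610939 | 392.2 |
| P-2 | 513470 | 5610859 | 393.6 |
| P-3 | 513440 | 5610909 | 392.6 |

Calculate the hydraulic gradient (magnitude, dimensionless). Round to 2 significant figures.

0.019

With h = a·x + b·y + c and P-1 as origin, the differences give:
  35·a + (-80)·b = +1.4
  5·a + (-30)·b = +0.4
Eliminate b (×(-30) and ×(-80), subtract): -650·a = -10.00 → a = ∂h/∂x = +0.01538
Back-substitute: b = ∂h/∂y = -0.01077.
|∇h| = √(0.01538² + -0.01077²) = 0.01878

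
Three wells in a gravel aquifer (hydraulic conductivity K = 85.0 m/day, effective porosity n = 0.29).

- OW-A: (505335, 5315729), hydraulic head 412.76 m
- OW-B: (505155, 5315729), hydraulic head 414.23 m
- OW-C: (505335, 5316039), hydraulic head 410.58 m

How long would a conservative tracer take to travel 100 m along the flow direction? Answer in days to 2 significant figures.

∂h/∂x = (414.23 − 412.76) / (505155 − 505335) = -0.008167
∂h/∂y = (410.58 − 412.76) / (5316039 − 5315729) = -0.007032
|∇h| = √(-0.008167² + -0.007032²) = 0.01078
Seepage velocity v = K·i/n = 85.0 × 0.01078 / 0.29 = 3.16 m/day.
t = 100 / 3.16 = 31.65 days.

32 days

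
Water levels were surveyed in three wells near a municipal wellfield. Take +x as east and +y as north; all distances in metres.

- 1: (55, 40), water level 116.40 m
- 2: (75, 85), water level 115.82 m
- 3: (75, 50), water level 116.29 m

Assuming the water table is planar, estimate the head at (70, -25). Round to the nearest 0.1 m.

117.3 m

With h = a·x + b·y + c and 1 as origin, the differences give:
  20·a + 45·b = -0.58
  20·a + 10·b = -0.11
Eliminate b (×10 and ×45, subtract): -700·a = -0.850 → a = ∂h/∂x = +0.001214
Back-substitute: b = ∂h/∂y = -0.01343.
h(70, -25) = 116.40 + (+0.001214)·(15) + (-0.01343)·(-65) = 116.40 +0.018 +0.873 = 117.291 m.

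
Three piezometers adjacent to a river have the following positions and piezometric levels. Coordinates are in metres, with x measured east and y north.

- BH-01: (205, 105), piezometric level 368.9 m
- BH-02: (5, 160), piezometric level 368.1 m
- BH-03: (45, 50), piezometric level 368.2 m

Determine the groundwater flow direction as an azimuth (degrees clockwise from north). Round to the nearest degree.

262°

Differences from BH-01: to BH-02 (Δx, Δy, Δh) = (-200, 55, -0.8); to BH-03 = (-160, -55, -0.7).
Solve a·Δx + b·Δy = Δh: det = (-200)·(-55) − (-160)·55 = 19800.
∂h/∂x = [(-0.8)·(-55) − (-0.7)·55] / 19800 = +0.004167
∂h/∂y = [(-200)·(-0.7) − (-160)·(-0.8)] / 19800 = +0.0006061
Flow direction (−∇h) has components (-0.004167 E, -0.0006061 N).
Azimuth = atan2(E, N) = atan2(-0.004167, -0.0006061) = 261.7° ≈ 262°.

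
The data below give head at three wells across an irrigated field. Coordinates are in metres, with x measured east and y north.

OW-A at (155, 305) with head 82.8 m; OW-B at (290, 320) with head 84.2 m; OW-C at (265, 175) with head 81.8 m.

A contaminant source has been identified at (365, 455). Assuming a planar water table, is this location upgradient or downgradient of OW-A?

Differences from OW-A: to OW-B (Δx, Δy, Δh) = (135, 15, +1.4); to OW-C = (110, -130, -1.0).
Solve a·Δx + b·Δy = Δh: det = 135·(-130) − 110·15 = -19200.
∂h/∂x = [(+1.4)·(-130) − (-1.0)·15] / -19200 = +0.008698
∂h/∂y = [135·(-1.0) − 110·(+1.4)] / -19200 = +0.01505
Head at (365, 455) = 82.8 + (+0.008698)·(210) + (+0.01505)·(150) = 86.88 m.
That is higher than the 82.8 m at OW-A, so the point is upgradient.

upgradient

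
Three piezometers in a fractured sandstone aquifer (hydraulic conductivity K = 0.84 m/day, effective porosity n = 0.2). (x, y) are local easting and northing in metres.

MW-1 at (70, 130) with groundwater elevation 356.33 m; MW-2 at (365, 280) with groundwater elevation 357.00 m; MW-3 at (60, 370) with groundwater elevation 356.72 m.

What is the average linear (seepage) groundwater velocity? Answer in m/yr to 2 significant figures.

Differences from MW-1: to MW-2 (Δx, Δy, Δh) = (295, 150, +0.67); to MW-3 = (-10, 240, +0.39).
Determinant of the coordinate differences = 295·240 − (-10)·150 = 72300.
∂h/∂x = [(+0.67)·240 − (+0.39)·150] / 72300 = +0.001415
∂h/∂y = [295·(+0.39) − (-10)·(+0.67)] / 72300 = +0.001684
|∇h| = √(0.001415² + 0.001684²) = 0.0022
Seepage velocity v = K·i/n = 0.84 × 0.0022 / 0.2 = 0.00924 m/day = 3.375 m/yr.

3.4 m/yr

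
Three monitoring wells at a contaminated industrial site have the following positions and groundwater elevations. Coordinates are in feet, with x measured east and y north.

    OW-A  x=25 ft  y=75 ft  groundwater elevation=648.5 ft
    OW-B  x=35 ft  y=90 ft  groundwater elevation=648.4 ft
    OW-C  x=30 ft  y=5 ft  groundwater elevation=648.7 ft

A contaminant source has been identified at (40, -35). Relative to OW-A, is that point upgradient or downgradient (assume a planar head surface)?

Differences from OW-A: to OW-B (Δx, Δy, Δh) = (10, 15, -0.1); to OW-C = (5, -70, +0.2).
Solve a·Δx + b·Δy = Δh: det = 10·(-70) − 5·15 = -775.
∂h/∂x = [(-0.1)·(-70) − (+0.2)·15] / -775 = -0.005161
∂h/∂y = [10·(+0.2) − 5·(-0.1)] / -775 = -0.003226
Head at (40, -35) = 648.5 + (-0.005161)·(15) + (-0.003226)·(-110) = 648.78 ft.
That is higher than the 648.5 ft at OW-A, so the point is upgradient.

upgradient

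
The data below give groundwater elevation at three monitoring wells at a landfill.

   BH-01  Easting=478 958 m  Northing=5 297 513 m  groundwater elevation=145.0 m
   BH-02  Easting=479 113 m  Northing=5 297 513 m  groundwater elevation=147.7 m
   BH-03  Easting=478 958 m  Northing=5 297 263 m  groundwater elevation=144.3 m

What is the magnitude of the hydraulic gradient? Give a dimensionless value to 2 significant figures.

∂h/∂x = (147.7 − 145.0) / (479113 − 478958) = +0.01742
∂h/∂y = (144.3 − 145.0) / (5297263 − 5297513) = +0.002800
|∇h| = √(0.01742² + 0.002800²) = 0.01764

0.018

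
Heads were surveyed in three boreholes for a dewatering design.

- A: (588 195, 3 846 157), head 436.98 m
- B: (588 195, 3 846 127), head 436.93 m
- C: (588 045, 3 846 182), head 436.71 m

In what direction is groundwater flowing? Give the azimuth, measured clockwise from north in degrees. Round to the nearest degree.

231°

Differences from A: to B (Δx, Δy, Δh) = (0, -30, -0.05); to C = (-150, 25, -0.27).
Solve a·Δx + b·Δy = Δh: det = 0·25 − (-150)·(-30) = -4500.
∂h/∂x = [(-0.05)·25 − (-0.27)·(-30)] / -4500 = +0.002078
∂h/∂y = [0·(-0.27) − (-150)·(-0.05)] / -4500 = +0.001667
Flow direction (−∇h) has components (-0.002078 E, -0.001667 N).
Azimuth = atan2(E, N) = atan2(-0.002078, -0.001667) = 231.3° ≈ 231°.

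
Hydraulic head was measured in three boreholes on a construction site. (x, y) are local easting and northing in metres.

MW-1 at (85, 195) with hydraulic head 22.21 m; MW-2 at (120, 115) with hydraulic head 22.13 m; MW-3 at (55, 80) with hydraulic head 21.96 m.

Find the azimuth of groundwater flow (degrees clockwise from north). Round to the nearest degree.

Taking MW-1 as reference: MW-2−MW-1 = (35, -80, -0.08); MW-3−MW-1 = (-30, -115, -0.25).
Solve a·Δx + b·Δy = Δh: det = 35·(-115) − (-30)·(-80) = -6425.
∂h/∂x = [(-0.08)·(-115) − (-0.25)·(-80)] / -6425 = +0.001681
∂h/∂y = [35·(-0.25) − (-30)·(-0.08)] / -6425 = +0.001735
Flow direction (−∇h) has components (-0.001681 E, -0.001735 N).
Azimuth = atan2(E, N) = atan2(-0.001681, -0.001735) = 224.1° ≈ 224°.

224°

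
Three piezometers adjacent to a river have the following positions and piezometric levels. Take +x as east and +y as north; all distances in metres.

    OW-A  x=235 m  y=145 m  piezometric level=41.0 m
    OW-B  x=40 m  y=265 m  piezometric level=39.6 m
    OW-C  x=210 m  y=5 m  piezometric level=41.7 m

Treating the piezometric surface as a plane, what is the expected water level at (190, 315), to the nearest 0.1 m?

Three-point gradient (reference OW-A): Δ to OW-B = (-195, 120, -1.4), Δ to OW-C = (-25, -140, +0.7).
∂h/∂x = +0.003696, ∂h/∂y = -0.005660 (det = 30300).
h(190, 315) = 41.0 + (+0.003696)·(-45) + (-0.005660)·(170) = 41.0 -0.166 -0.962 = 39.871 m.

39.9 m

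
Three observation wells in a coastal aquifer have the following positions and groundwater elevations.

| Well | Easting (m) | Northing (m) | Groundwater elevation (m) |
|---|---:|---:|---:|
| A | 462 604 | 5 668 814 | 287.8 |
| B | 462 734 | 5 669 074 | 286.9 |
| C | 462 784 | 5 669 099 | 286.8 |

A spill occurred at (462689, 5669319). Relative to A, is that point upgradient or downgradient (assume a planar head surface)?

downgradient

With h = a·x + b·y + c and A as origin, the differences give:
  130·a + 260·b = -0.9
  180·a + 285·b = -1.0
Eliminate b (×285 and ×260, subtract): -9750·a = 3.50 → a = ∂h/∂x = -0.0003590
Back-substitute: b = ∂h/∂y = -0.003282.
Head at (462689, 5669319) = 287.8 + (-0.0003590)·(85) + (-0.003282)·(505) = 286.11 m.
That is lower than the 287.8 m at A, so the point is downgradient.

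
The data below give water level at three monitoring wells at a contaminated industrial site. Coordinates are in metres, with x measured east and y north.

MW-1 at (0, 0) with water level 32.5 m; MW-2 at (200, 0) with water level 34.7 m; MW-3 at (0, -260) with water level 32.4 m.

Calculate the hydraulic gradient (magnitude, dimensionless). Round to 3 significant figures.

∂h/∂x = (34.7 − 32.5) / (200 − 0) = +0.01100
∂h/∂y = (32.4 − 32.5) / (-260 − 0) = +0.0003846
|∇h| = √(0.01100² + 0.0003846²) = 0.01101

0.0110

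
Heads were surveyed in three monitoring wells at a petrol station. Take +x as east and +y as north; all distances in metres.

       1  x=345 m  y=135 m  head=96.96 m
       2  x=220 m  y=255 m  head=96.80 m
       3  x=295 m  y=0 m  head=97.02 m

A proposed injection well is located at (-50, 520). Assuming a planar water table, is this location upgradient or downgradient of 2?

downgradient

With h = a·x + b·y + c and 1 as origin, the differences give:
  (-125)·a + 120·b = -0.16
  (-50)·a + (-135)·b = +0.06
Eliminate b (×(-135) and ×120, subtract): 22875·a = 14.400 → a = ∂h/∂x = +0.0006295
Back-substitute: b = ∂h/∂y = -0.0006776.
Head at (-50, 520) = 96.96 + (+0.0006295)·(-395) + (-0.0006776)·(385) = 96.45 m.
That is lower than the 96.80 m at 2, so the point is downgradient.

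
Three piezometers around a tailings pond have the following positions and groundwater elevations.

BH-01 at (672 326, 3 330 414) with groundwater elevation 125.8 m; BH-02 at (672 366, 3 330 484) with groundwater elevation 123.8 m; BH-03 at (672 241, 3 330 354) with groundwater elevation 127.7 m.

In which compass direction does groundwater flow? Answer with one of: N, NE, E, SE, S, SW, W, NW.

Differences from BH-01: to BH-02 (Δx, Δy, Δh) = (40, 70, -2.0); to BH-03 = (-85, -60, +1.9).
Solve a·Δx + b·Δy = Δh: det = 40·(-60) − (-85)·70 = 3550.
∂h/∂x = [(-2.0)·(-60) − (+1.9)·70] / 3550 = -0.003662
∂h/∂y = [40·(+1.9) − (-85)·(-2.0)] / 3550 = -0.02648
Flow = −∇h = (+0.003662 east, +0.02648 north), which points north.

N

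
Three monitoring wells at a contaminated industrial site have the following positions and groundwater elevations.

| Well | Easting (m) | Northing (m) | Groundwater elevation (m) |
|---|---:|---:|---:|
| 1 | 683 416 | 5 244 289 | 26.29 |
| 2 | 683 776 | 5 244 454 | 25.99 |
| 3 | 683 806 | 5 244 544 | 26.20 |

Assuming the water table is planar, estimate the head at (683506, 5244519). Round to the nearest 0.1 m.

26.8 m

Differences from 1: to 2 (Δx, Δy, Δh) = (360, 165, -0.30); to 3 = (390, 255, -0.09).
Determinant of the coordinate differences = 360·255 − 390·165 = 27450.
∂h/∂x = [(-0.30)·255 − (-0.09)·165] / 27450 = -0.002246
∂h/∂y = [360·(-0.09) − 390·(-0.30)] / 27450 = +0.003082
h(683506, 5244519) = 26.29 + (-0.002246)·(90) + (+0.003082)·(230) = 26.29 -0.202 +0.709 = 26.797 m.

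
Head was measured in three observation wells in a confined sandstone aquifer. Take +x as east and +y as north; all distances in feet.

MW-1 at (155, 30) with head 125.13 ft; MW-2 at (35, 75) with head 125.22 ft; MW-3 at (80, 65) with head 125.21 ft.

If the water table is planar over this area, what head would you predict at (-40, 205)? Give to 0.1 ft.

Three-point gradient (reference MW-1): Δ to MW-2 = (-120, 45, +0.09), Δ to MW-3 = (-75, 35, +0.08).
∂h/∂x = +0.0005455, ∂h/∂y = +0.003455 (det = -825).
h(-40, 205) = 125.13 + (+0.0005455)·(-195) + (+0.003455)·(175) = 125.13 -0.106 +0.605 = 125.628 ft.

125.6 ft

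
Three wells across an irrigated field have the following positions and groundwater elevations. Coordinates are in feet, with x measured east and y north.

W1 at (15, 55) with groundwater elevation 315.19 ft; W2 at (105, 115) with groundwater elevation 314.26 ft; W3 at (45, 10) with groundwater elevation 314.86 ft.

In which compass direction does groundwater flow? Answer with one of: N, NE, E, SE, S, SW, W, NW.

E

Three-point gradient (reference W1): Δ to W2 = (90, 60, -0.93), Δ to W3 = (30, -45, -0.33).
∂h/∂x = -0.01054, ∂h/∂y = +0.0003077 (det = -5850).
Flow = −∇h = (+0.01054 east, -0.0003077 north), which points east.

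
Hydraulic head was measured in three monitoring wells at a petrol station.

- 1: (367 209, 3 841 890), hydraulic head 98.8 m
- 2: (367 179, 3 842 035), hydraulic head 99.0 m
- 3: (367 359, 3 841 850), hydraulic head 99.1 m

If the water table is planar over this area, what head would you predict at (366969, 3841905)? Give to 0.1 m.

98.2 m

Three-point gradient (reference 1): Δ to 2 = (-30, 145, +0.2), Δ to 3 = (150, -40, +0.3).
∂h/∂x = +0.002506, ∂h/∂y = +0.001898 (det = -20550).
h(366969, 3841905) = 98.8 + (+0.002506)·(-240) + (+0.001898)·(15) = 98.8 -0.601 +0.028 = 98.227 m.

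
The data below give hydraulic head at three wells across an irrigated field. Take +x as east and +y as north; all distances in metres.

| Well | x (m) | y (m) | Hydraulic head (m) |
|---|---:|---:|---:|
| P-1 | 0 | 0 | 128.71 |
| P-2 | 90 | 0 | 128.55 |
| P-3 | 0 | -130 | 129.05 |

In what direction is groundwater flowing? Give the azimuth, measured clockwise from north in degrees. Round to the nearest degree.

∂h/∂x = (128.55 − 128.71) / (90 − 0) = -0.001778
∂h/∂y = (129.05 − 128.71) / (-130 − 0) = -0.002615
Flow direction (−∇h) has components (+0.001778 E, +0.002615 N).
Azimuth = atan2(E, N) = atan2(+0.001778, +0.002615) = 34.2° ≈ 034°.

034°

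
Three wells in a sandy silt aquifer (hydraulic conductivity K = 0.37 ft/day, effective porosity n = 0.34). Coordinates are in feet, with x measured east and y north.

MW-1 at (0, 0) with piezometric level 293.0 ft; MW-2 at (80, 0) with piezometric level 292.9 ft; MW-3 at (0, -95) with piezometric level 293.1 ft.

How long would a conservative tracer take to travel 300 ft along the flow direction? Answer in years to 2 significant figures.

∂h/∂x = (292.9 − 293.0) / (80 − 0) = -0.001250
∂h/∂y = (293.1 − 293.0) / (-95 − 0) = -0.001053
|∇h| = √(-0.001250² + -0.001053²) = 0.001634
Seepage velocity v = K·i/n = 0.37 × 0.001634 / 0.34 = 0.001778 ft/day.
t = 300 / 0.001778 = 1.687e+05 days = 462 years.

460 years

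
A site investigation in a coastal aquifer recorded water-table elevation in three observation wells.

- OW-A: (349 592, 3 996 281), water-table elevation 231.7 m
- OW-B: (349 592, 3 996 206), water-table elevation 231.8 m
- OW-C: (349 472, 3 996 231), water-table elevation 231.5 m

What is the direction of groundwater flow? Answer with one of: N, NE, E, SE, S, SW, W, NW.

NW

Taking OW-A as reference: OW-B−OW-A = (0, -75, +0.1); OW-C−OW-A = (-120, -50, -0.2).
Solve a·Δx + b·Δy = Δh: det = 0·(-50) − (-120)·(-75) = -9000.
∂h/∂x = [(+0.1)·(-50) − (-0.2)·(-75)] / -9000 = +0.002222
∂h/∂y = [0·(-0.2) − (-120)·(+0.1)] / -9000 = -0.001333
Flow = −∇h = (-0.002222 east, +0.001333 north), which points northwest.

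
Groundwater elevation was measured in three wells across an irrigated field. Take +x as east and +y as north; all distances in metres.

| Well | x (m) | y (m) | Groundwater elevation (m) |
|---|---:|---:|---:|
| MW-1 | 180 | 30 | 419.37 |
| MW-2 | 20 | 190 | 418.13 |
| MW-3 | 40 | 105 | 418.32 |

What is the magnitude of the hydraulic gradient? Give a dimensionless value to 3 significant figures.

0.00723

Taking MW-1 as reference: MW-2−MW-1 = (-160, 160, -1.24); MW-3−MW-1 = (-140, 75, -1.05).
Solve a·Δx + b·Δy = Δh: det = (-160)·75 − (-140)·160 = 10400.
∂h/∂x = [(-1.24)·75 − (-1.05)·160] / 10400 = +0.007212
∂h/∂y = [(-160)·(-1.05) − (-140)·(-1.24)] / 10400 = -0.0005385
|∇h| = √(0.007212² + -0.0005385²) = 0.007232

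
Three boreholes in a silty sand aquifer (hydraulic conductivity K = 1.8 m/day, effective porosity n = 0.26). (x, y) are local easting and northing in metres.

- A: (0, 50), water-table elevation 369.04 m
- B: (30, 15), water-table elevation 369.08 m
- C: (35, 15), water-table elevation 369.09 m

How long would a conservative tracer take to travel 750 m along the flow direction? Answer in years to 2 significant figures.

Taking A as reference: B−A = (30, -35, +0.04); C−A = (35, -35, +0.05).
Solve a·Δx + b·Δy = Δh: det = 30·(-35) − 35·(-35) = 175.
∂h/∂x = [(+0.04)·(-35) − (+0.05)·(-35)] / 175 = +0.002000
∂h/∂y = [30·(+0.05) − 35·(+0.04)] / 175 = +0.0005714
|∇h| = √(0.002000² + 0.0005714²) = 0.00208
Seepage velocity v = K·i/n = 1.8 × 0.00208 / 0.26 = 0.0144 m/day.
t = 750 / 0.0144 = 5.208e+04 days = 143 years.

140 years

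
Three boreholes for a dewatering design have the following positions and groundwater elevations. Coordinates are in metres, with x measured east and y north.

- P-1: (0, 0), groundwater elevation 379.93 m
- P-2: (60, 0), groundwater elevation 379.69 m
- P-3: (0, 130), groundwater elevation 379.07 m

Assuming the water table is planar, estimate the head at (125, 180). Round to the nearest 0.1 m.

∂h/∂x = (379.69 − 379.93) / (60 − 0) = -0.004000
∂h/∂y = (379.07 − 379.93) / (130 − 0) = -0.006615
h(125, 180) = 379.93 + (-0.004000)·(125) + (-0.006615)·(180) = 379.93 -0.500 -1.191 = 378.239 m.

378.2 m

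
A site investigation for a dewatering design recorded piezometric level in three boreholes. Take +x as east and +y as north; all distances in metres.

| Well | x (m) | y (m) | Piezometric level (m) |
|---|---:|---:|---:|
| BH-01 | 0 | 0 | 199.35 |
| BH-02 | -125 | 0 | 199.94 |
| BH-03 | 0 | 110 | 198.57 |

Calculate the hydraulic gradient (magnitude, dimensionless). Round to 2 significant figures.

∂h/∂x = (199.94 − 199.35) / (-125 − 0) = -0.004720
∂h/∂y = (198.57 − 199.35) / (110 − 0) = -0.007091
|∇h| = √(-0.004720² + -0.007091²) = 0.008518

0.0085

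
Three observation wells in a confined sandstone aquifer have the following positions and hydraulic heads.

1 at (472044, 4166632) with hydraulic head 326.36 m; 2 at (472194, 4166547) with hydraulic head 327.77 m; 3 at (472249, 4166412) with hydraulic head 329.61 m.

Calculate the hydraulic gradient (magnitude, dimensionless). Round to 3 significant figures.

0.0129

Three-point gradient (reference 1): Δ to 2 = (150, -85, +1.41), Δ to 3 = (205, -220, +3.25).
∂h/∂x = +0.002180, ∂h/∂y = -0.01274 (det = -15575).
|∇h| = √(0.002180² + -0.01274²) = 0.01293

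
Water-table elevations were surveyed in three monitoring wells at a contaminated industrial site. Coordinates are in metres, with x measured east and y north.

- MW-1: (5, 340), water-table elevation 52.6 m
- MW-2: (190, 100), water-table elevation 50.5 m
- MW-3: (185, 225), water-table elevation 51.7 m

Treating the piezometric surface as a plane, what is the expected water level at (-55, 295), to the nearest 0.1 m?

Taking MW-1 as reference: MW-2−MW-1 = (185, -240, -2.1); MW-3−MW-1 = (180, -115, -0.9).
Solve a·Δx + b·Δy = Δh: det = 185·(-115) − 180·(-240) = 21925.
∂h/∂x = [(-2.1)·(-115) − (-0.9)·(-240)] / 21925 = +0.001163
∂h/∂y = [185·(-0.9) − 180·(-2.1)] / 21925 = +0.009647
h(-55, 295) = 52.6 + (+0.001163)·(-60) + (+0.009647)·(-45) = 52.6 -0.070 -0.434 = 52.096 m.

52.1 m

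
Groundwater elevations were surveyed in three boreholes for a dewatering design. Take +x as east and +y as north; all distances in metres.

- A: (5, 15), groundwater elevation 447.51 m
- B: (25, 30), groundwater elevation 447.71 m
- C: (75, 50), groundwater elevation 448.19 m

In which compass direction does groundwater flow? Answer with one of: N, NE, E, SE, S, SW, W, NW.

Three-point gradient (reference A): Δ to B = (20, 15, +0.20), Δ to C = (70, 35, +0.68).
∂h/∂x = +0.009143, ∂h/∂y = +0.001143 (det = -350).
Flow = −∇h = (-0.009143 east, -0.001143 north), which points west.

W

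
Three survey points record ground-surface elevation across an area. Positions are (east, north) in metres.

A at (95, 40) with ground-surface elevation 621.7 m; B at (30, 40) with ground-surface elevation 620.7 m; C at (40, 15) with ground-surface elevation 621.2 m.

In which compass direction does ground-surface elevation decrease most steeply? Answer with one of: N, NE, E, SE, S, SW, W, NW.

Three-point gradient (reference A): Δ to B = (-65, 0, -1.0), Δ to C = (-55, -25, -0.5).
∂z/∂x = +0.01538, ∂z/∂y = -0.01385 (det = 1625).
Steepest decrease is along −∇f = (-0.01538 E, +0.01385 N) → northwest.

NW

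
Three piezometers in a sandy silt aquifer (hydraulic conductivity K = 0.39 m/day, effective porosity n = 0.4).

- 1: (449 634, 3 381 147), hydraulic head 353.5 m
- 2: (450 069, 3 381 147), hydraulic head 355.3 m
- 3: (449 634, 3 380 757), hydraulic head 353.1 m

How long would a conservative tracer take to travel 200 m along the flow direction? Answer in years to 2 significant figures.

∂h/∂x = (355.3 − 353.5) / (450069 − 449634) = +0.004138
∂h/∂y = (353.1 − 353.5) / (3380757 − 3381147) = +0.001026
|∇h| = √(0.004138² + 0.001026²) = 0.004263
Seepage velocity v = K·i/n = 0.39 × 0.004263 / 0.4 = 0.004156 m/day.
t = 200 / 0.004156 = 4.812e+04 days = 132 years.

130 years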